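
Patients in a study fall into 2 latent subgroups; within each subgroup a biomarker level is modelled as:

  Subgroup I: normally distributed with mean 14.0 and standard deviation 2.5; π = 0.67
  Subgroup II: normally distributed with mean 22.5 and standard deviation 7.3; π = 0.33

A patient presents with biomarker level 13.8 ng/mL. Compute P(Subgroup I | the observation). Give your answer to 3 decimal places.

0.923

By Bayes' theorem, P(k | x) = w_k f_k(x) / Σ_j w_j f_j(x).
Evaluate each component's likelihood at the observed value:
  f_I = (1/(2.5·√(2π)))·exp(−(13.8−14.0)²/(2·2.5²)) = 0.159577·exp(-0.00320) = 0.159067
  f_II = (1/(7.3·√(2π)))·exp(−(13.8−22.5)²/(2·7.3²)) = 0.054650·exp(-0.71017) = 0.0268636
Prior × likelihood for each component:
  w_I·f_I = 0.67 × 0.159067 = 0.106575
  w_II·f_II = 0.33 × 0.0268636 = 0.00886498
Marginal: 0.106575 + 0.00886498 = 0.11544
So the posterior for Subgroup I is 0.106575 / 0.11544 ≈ 0.923.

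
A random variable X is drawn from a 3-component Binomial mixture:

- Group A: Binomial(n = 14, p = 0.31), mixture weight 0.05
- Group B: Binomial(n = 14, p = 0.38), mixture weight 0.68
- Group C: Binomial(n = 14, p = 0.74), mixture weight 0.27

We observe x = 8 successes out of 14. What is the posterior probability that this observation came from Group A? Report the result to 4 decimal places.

P(component k | x) = P(Z=k)·f_k(x) / marginal(x), where marginal(x) = Σ_j P(Z=j)·f_j(x).
Binomial probabilities:
  p_A = C(14,8)·0.31^8·0.69^6 = 3003·8.52891e-05·0.107918 = 0.0276403
  p_B = C(14,8)·0.38^8·0.62^6 = 3003·0.000434779·0.0568002 = 0.0741608
  p_C = C(14,8)·0.74^8·0.26^6 = 3003·0.0899195·0.000308916 = 0.083416
Unnormalised posteriors:
  P(Z=A)·p_A = 0.05 × 0.0276403 = 0.00138202
  P(Z=B)·p_B = 0.68 × 0.0741608 = 0.0504293
  P(Z=C)·p_C = 0.27 × 0.083416 = 0.0225223
Normaliser: 0.00138202 + 0.0504293 + 0.0225223 = 0.0743337
P(Group A | data) ≈ 0.0186

0.0186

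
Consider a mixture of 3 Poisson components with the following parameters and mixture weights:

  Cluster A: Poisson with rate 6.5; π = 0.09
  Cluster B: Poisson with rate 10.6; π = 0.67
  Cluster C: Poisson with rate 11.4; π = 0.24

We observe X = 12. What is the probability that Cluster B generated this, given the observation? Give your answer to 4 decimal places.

By Bayes' theorem, P(k | x) = P(Z=k) f_k(x) / Σ_j P(Z=j) f_j(x).
Poisson probabilities:
  p_A = 0.0178529
  p_B = 0.104668
  p_C = 0.112607
Unnormalised posteriors:
  P(Z=A)·p_A = 0.09 × 0.0178529 = 0.00160676
  P(Z=B)·p_B = 0.67 × 0.104668 = 0.0701272
  P(Z=C)·p_C = 0.24 × 0.112607 = 0.0270256
Evidence: 0.00160676 + 0.0701272 + 0.0270256 = 0.0987596
P(Cluster B | the observation) ≈ 0.7101

0.7101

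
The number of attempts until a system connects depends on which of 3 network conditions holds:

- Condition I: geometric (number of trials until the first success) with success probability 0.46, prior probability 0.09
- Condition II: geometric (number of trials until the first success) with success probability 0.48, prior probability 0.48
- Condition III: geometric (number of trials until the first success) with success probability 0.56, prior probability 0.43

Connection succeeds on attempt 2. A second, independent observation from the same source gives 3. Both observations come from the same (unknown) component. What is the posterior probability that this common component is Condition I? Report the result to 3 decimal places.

0.100

P(component k | x) = P(Z=k)·f_k(x) / marginal(x), where marginal(x) = Σ_j P(Z=j)·f_j(x).
Since both observations come from the same component, the likelihood for component k is f_k(x₁)·f_k(x₂).
  f_I = [0.2484] × [0.134136] = 0.0333194
  f_II = [0.2496] × [0.129792] = 0.0323961
  f_III = [0.2464] × [0.108416] = 0.0267137
Prior × likelihood for each component:
  P(Z=I)·f_I = 0.09 × 0.0333194 = 0.00299874
  P(Z=II)·f_II = 0.48 × 0.0323961 = 0.0155501
  P(Z=III)·f_III = 0.43 × 0.0267137 = 0.0114869
Denominator: 0.00299874 + 0.0155501 + 0.0114869 = 0.0300358
Responsibility of Condition I: 0.00299874 / 0.0300358 ≈ 0.100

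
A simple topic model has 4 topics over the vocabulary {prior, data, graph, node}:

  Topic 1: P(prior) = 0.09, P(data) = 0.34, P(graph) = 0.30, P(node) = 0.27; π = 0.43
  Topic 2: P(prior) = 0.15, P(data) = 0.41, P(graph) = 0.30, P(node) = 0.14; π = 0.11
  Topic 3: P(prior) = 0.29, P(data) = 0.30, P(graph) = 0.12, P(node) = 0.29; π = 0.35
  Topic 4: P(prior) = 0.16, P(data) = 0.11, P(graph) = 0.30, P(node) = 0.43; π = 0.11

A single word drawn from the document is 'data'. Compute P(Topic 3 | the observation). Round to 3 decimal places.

0.340

By Bayes' theorem, P(k | x) = π_k f_k(x) / Σ_j π_j f_j(x).
Component likelihoods at x = 'data':
  f_1 = 0.34
  f_2 = 0.41
  f_3 = 0.3
  f_4 = 0.11
Multiply by the mixture weights:
  π_1·f_1 = 0.43 × 0.34 = 0.1462
  π_2·f_2 = 0.11 × 0.41 = 0.0451
  π_3·f_3 = 0.35 × 0.3 = 0.105
  π_4·f_4 = 0.11 × 0.11 = 0.0121
Denominator: 0.1462 + 0.0451 + 0.105 + 0.0121 = 0.3084
Responsibility of Topic 3: 0.105 / 0.3084 ≈ 0.340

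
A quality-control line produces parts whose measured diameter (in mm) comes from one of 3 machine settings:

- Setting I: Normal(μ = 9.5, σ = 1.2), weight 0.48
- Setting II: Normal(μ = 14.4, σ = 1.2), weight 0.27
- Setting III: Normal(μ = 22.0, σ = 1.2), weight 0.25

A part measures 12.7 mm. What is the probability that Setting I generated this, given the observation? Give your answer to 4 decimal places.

The responsibility of component k is π_k f_k(x) divided by Σ_j π_j f_j(x).
Evaluate each component's likelihood at the observed value:
  f_I = 0.00949666
  f_II = 0.121878
  f_III = 3.01525e-14
Weight by the priors:
  π_I·f_I = 0.48 × 0.00949666 = 0.00455839
  π_II·f_II = 0.27 × 0.121878 = 0.0329071
  π_III·f_III = 0.25 × 3.01525e-14 = 7.53811e-15
Evidence: 0.00455839 + 0.0329071 + 7.53811e-15 = 0.0374655
P(Setting I | 12.7 mm) = 0.00455839 / 0.0374655 ≈ 0.1217

0.1217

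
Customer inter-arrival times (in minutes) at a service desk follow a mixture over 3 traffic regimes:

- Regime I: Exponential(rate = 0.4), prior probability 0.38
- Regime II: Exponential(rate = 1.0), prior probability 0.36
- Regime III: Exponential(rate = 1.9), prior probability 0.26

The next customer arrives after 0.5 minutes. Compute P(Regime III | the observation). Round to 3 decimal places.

0.358

The responsibility of component k is P(Z=k) f_k(x) divided by Σ_j P(Z=j) f_j(x).
Exponential densities:
  f_I = 0.4·e^(−0.4·0.5) = 0.4·e^(−0.2000) = 0.327492
  f_II = 1.0·e^(−1.0·0.5) = 1.0·e^(−0.5000) = 0.606531
  f_III = 1.9·e^(−1.9·0.5) = 1.9·e^(−0.9500) = 0.734808
Multiply by the mixture weights:
  P(Z=I)·f_I = 0.38 × 0.327492 = 0.124447
  P(Z=II)·f_II = 0.36 × 0.606531 = 0.218351
  P(Z=III)·f_III = 0.26 × 0.734808 = 0.19105
Sum: 0.124447 + 0.218351 + 0.19105 = 0.533848
Responsibility of Regime III: 0.19105 / 0.533848 ≈ 0.358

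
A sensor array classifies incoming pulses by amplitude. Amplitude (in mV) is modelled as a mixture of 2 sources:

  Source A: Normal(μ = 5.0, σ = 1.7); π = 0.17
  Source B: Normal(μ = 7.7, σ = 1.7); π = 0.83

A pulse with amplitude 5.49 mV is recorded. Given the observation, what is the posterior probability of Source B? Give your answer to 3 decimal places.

0.686

By Bayes' theorem, P(k | x) = π_k f_k(x) / Σ_j π_j f_j(x).
Normal densities:
  L_A = 0.225123
  L_B = 0.100805
Prior × likelihood for each component:
  π_A·L_A = 0.17 × 0.225123 = 0.038271
  π_B·L_B = 0.83 × 0.100805 = 0.0836682
Denominator: 0.038271 + 0.0836682 = 0.121939
Responsibility of Source B: 0.0836682 / 0.121939 ≈ 0.686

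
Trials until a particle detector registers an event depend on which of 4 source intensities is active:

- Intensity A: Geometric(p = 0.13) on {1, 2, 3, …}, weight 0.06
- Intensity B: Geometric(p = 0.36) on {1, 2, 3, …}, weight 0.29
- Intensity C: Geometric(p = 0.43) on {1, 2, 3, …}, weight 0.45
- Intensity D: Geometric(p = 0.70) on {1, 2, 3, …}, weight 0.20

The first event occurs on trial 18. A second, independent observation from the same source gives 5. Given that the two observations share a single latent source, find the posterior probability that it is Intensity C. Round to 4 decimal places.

The responsibility of component k is π_k f_k(x) divided by Σ_j π_j f_j(x).
Since both observations come from the same component, the likelihood for component k is f_k(x₁)·f_k(x₂).
  L_A = [0.13·(1−0.13)^17 = 0.13·0.0937189 = 0.0121835] × [0.0744767] = 0.000907384
  L_B = [0.36·(1−0.36)^17 = 0.36·0.00050706 = 0.000182542] × [0.060398] = 1.10251e-05
  L_C = [0.43·(1−0.43)^17 = 0.43·7.07738e-05 = 3.04327e-05] × [0.0453908] = 1.38137e-06
  L_D = [0.70·(1−0.70)^17 = 0.70·1.2914e-09 = 9.03981e-10] × [0.00567] = 5.12557e-12
Unnormalised posteriors:
  π_A·L_A = 0.06 × 0.000907384 = 5.4443e-05
  π_B·L_B = 0.29 × 1.10251e-05 = 3.19729e-06
  π_C·L_C = 0.45 × 1.38137e-06 = 6.21615e-07
  π_D·L_D = 0.20 × 5.12557e-12 = 1.02511e-12
Denominator: 5.4443e-05 + 3.19729e-06 + 6.21615e-07 + 1.02511e-12 = 5.82619e-05
P(Intensity C | x₁,x₂) ≈ 0.0107

0.0107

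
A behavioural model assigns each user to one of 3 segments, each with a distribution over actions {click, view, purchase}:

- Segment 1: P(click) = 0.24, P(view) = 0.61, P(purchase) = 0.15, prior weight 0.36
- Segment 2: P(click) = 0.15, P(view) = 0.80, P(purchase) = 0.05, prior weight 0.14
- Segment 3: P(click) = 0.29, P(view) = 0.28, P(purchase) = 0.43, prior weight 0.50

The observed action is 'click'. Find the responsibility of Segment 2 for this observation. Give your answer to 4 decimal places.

By Bayes' theorem, P(k | x) = π_k f_k(x) / Σ_j π_j f_j(x).
Categorical probabilities:
  L_1 = 0.24
  L_2 = 0.15
  L_3 = 0.29
Multiply by the mixture weights:
  π_1·L_1 = 0.36 × 0.24 = 0.0864
  π_2·L_2 = 0.14 × 0.15 = 0.021
  π_3·L_3 = 0.50 × 0.29 = 0.145
Sum: 0.0864 + 0.021 + 0.145 = 0.2524
Responsibility of Segment 2: 0.021 / 0.2524 ≈ 0.0832

0.0832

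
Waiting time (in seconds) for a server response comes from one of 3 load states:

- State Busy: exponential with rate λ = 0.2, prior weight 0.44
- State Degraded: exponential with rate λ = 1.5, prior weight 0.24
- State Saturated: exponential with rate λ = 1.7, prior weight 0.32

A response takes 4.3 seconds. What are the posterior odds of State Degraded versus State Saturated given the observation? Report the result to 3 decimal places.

The posterior odds equal the prior odds times the likelihood ratio: (π_i/π_j)·(f_i(x)/f_j(x)).
Exponential densities:
  f_Busy = 0.2·e^(−0.2·4.3) = 0.2·e^(−0.8600) = 0.0846324
  f_Degraded = 1.5·e^(−1.5·4.3) = 1.5·e^(−6.4500) = 0.00237078
  f_Saturated = 1.7·e^(−1.7·4.3) = 1.7·e^(−7.3100) = 0.00113699
0.000568988 / 0.000363836 ≈ 1.564

1.564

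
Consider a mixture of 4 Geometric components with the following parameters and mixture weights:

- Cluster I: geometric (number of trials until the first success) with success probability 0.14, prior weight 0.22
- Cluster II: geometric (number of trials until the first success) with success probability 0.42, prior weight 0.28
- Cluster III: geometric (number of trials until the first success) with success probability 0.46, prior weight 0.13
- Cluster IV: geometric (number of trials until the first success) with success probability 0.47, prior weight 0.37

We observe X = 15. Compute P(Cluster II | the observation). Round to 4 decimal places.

0.0150

Posterior ∝ prior × likelihood, so P(k | x) ∝ P(Z=k) f_k(x); normalise over all components.
Component likelihoods at x = 15:
  L_I = 0.14·(1−0.14)^14 = 0.14·0.121054 = 0.0169475
  L_II = 0.42·(1−0.42)^14 = 0.42·0.000487519 = 0.000204758
  L_III = 0.46·(1−0.46)^14 = 0.46·0.000179272 = 8.24652e-05
  L_IV = 0.47·(1−0.47)^14 = 0.47·0.000137995 = 6.48575e-05
Multiply by the mixture weights:
  P(Z=I)·L_I = 0.22 × 0.0169475 = 0.00372846
  P(Z=II)·L_II = 0.28 × 0.000204758 = 5.73323e-05
  P(Z=III)·L_III = 0.13 × 8.24652e-05 = 1.07205e-05
  P(Z=IV)·L_IV = 0.37 × 6.48575e-05 = 2.39973e-05
Normaliser: 0.00372846 + 5.73323e-05 + 1.07205e-05 + 2.39973e-05 = 0.00382051
P(Cluster II | x) ≈ 0.0150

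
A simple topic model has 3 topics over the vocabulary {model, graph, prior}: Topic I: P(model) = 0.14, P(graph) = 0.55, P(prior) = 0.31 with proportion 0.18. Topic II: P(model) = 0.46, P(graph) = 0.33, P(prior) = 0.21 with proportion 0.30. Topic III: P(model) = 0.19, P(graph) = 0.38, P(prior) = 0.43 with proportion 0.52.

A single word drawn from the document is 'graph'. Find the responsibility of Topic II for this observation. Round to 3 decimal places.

Apply Bayes' rule: the posterior for each component is proportional to its prior times its likelihood at x.
Evaluate each component's likelihood at the observed value:
  L_I = 0.55
  L_II = 0.33
  L_III = 0.38
Weight by the priors:
  π_I·L_I = 0.18 × 0.55 = 0.099
  π_II·L_II = 0.30 × 0.33 = 0.099
  π_III·L_III = 0.52 × 0.38 = 0.1976
Normaliser: 0.099 + 0.099 + 0.1976 = 0.3956
Responsibility of Topic II: 0.099 / 0.3956 ≈ 0.250

0.250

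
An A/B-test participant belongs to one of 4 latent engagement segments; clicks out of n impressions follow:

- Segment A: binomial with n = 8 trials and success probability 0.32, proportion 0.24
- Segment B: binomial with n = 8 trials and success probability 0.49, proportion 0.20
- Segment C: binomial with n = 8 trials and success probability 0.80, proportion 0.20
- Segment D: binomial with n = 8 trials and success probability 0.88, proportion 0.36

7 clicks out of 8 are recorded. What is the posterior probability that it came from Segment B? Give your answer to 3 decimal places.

0.026

P(component k | x) = P(Z=k)·f_k(x) / marginal(x), where marginal(x) = Σ_j P(Z=j)·f_j(x).
Binomial probabilities:
  p_A = 0.00186917
  p_B = 0.0276715
  p_C = 0.335544
  p_D = 0.392329
Unnormalised posteriors:
  P(Z=A)·p_A = 0.24 × 0.00186917 = 0.000448601
  P(Z=B)·p_B = 0.20 × 0.0276715 = 0.0055343
  P(Z=C)·p_C = 0.20 × 0.335544 = 0.0671089
  P(Z=D)·p_D = 0.36 × 0.392329 = 0.141238
Evidence: 0.000448601 + 0.0055343 + 0.0671089 + 0.141238 = 0.21433
Responsibility of Segment B: 0.0055343 / 0.21433 ≈ 0.026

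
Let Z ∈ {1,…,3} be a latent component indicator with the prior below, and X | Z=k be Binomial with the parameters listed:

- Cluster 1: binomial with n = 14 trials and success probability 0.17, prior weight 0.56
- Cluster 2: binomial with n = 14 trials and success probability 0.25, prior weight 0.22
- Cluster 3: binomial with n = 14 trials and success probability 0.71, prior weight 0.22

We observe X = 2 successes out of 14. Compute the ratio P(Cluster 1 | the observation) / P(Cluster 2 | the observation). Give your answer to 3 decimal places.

3.972

Posterior odds = (w_i f_i(x)) / (w_j f_j(x)); the normalising sum cancels.
Component likelihoods at x = 2 successes out of 14:
  f_1 = 0.28111
  f_2 = 0.180159
  f_3 = 1.62306e-05
0.157422 / 0.039635 ≈ 3.972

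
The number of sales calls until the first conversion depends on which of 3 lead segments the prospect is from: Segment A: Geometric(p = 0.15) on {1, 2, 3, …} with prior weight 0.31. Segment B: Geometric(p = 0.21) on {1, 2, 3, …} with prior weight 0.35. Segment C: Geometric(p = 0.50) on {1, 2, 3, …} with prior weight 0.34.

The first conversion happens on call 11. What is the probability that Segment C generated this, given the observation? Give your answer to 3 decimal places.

0.010

By Bayes' theorem, P(k | x) = P(Z=k) f_k(x) / Σ_j P(Z=j) f_j(x).
Component likelihoods at x = 11:
  L_A = 0.0295312
  L_B = 0.0198834
  L_C = 0.000488281
Unnormalised posteriors:
  P(Z=A)·L_A = 0.31 × 0.0295312 = 0.00915466
  P(Z=B)·L_B = 0.35 × 0.0198834 = 0.00695918
  P(Z=C)·L_C = 0.34 × 0.000488281 = 0.000166016
Marginal: 0.00915466 + 0.00695918 + 0.000166016 = 0.0162799
Responsibility of Segment C: 0.000166016 / 0.0162799 ≈ 0.010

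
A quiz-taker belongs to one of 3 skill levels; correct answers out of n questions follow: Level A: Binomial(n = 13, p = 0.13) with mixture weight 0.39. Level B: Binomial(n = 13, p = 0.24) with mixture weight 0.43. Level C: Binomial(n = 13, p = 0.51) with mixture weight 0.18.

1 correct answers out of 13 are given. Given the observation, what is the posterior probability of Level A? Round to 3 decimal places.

0.712

By Bayes' theorem, P(k | x) = w_k f_k(x) / Σ_j w_j f_j(x).
Binomial probabilities:
  L_A = C(13,1)·0.13^1·0.87^12 = 13·0.13·0.188032 = 0.317774
  L_B = C(13,1)·0.24^1·0.76^12 = 13·0.24·0.0371333 = 0.115856
  L_C = C(13,1)·0.51^1·0.49^12 = 13·0.51·0.000191581 = 0.00127018
Weight by the priors:
  w_A·L_A = 0.39 × 0.317774 = 0.123932
  w_B·L_B = 0.43 × 0.115856 = 0.049818
  w_C·L_C = 0.18 × 0.00127018 = 0.000228633
Evidence: 0.123932 + 0.049818 + 0.000228633 = 0.173978
P(Level A | the observation) ≈ 0.712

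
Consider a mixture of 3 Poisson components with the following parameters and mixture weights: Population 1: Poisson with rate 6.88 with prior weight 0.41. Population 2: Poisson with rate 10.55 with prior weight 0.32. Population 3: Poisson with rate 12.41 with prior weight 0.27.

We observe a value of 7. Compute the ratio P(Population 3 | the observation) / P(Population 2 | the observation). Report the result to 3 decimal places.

Only the two components matter; the odds are (P(Z=i) f_i(x)) / (P(Z=j) f_j(x)).
Component likelihoods at x = 7:
  f_1 = e^(−6.88)·6.88^7/7! = 0.148848
  f_2 = e^(−10.55)·10.55^7/7! = 0.0756014
  f_3 = e^(−12.41)·12.41^7/7! = 0.0366756
0.00990242 / 0.0241925 ≈ 0.409

0.409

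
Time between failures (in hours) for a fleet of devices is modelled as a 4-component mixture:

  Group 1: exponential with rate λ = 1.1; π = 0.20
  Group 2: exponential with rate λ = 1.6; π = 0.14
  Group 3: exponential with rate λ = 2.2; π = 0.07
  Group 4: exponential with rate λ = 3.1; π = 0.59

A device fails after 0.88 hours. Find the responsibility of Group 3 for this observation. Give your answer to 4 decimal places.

0.0793

The responsibility of component k is π_k f_k(x) divided by Σ_j π_j f_j(x).
Exponential densities:
  L_1 = 0.417826
  L_2 = 0.391411
  L_3 = 0.317416
  L_4 = 0.202585
Multiply by the mixture weights:
  π_1·L_1 = 0.20 × 0.417826 = 0.0835652
  π_2·L_2 = 0.14 × 0.391411 = 0.0547976
  π_3·L_3 = 0.07 × 0.317416 = 0.0222191
  π_4·L_4 = 0.59 × 0.202585 = 0.119525
Normaliser: 0.0835652 + 0.0547976 + 0.0222191 + 0.119525 = 0.280107
P(Group 3 | data) = 0.0222191 / 0.280107 ≈ 0.0793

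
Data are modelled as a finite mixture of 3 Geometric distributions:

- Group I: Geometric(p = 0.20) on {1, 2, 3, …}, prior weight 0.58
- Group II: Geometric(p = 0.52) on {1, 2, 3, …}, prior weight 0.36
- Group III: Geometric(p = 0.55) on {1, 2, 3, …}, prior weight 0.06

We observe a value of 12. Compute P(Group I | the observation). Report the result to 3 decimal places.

Apply Bayes' rule: the posterior for each component is proportional to its prior times its likelihood at x.
Component likelihoods at x = 12:
  L_I = 0.0171799
  L_II = 0.000162053
  L_III = 8.42753e-05
Prior × likelihood for each component:
  P(Z=I)·L_I = 0.58 × 0.0171799 = 0.00996432
  P(Z=II)·L_II = 0.36 × 0.000162053 = 5.83391e-05
  P(Z=III)·L_III = 0.06 × 8.42753e-05 = 5.05652e-06
Denominator: 0.00996432 + 5.83391e-05 + 5.05652e-06 = 0.0100277
So the posterior for Group I is 0.00996432 / 0.0100277 ≈ 0.994.

0.994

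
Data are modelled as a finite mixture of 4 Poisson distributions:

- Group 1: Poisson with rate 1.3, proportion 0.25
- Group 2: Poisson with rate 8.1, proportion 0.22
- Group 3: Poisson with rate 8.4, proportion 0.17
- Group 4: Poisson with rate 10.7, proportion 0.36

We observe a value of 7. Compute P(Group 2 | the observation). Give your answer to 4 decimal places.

0.3855

Posterior ∝ prior × likelihood, so P(k | x) ∝ w_k f_k(x); normalise over all components.
Component likelihoods at x = 7:
  f_1 = 0.000339305
  f_2 = 0.137778
  f_3 = 0.131659
  f_4 = 0.0718298
Prior × likelihood for each component:
  w_1·f_1 = 0.25 × 0.000339305 = 8.48262e-05
  w_2·f_2 = 0.22 × 0.137778 = 0.0303111
  w_3·f_3 = 0.17 × 0.131659 = 0.022382
  w_4·f_4 = 0.36 × 0.0718298 = 0.0258587
Evidence: 8.48262e-05 + 0.0303111 + 0.022382 + 0.0258587 = 0.0786367
P(Group 2 | 7) ≈ 0.3855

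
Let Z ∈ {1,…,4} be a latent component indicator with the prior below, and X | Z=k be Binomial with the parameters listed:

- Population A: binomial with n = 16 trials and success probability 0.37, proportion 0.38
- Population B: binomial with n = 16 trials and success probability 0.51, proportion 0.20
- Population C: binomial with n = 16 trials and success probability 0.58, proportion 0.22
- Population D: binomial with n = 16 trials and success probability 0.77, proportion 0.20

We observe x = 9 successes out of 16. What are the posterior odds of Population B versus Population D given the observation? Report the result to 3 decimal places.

Posterior odds = (π_i f_i(x)) / (π_j f_j(x)); the normalising sum cancels.
Binomial probabilities:
  L_A = C(16,9)·0.37^9·0.63^7 = 11440·0.000129962·0.0393898 = 0.0585633
  L_B = C(16,9)·0.51^9·0.49^7 = 11440·0.00233417·0.00678223 = 0.181105
  L_C = C(16,9)·0.58^9·0.42^7 = 11440·0.00742766·0.00230539 = 0.195895
  L_D = C(16,9)·0.77^9·0.23^7 = 11440·0.0951517·3.40483e-05 = 0.0370627
Odds = (0.20/0.20) × (0.181105/0.0370627) = 1 × 4.88644 ≈ 4.886

4.886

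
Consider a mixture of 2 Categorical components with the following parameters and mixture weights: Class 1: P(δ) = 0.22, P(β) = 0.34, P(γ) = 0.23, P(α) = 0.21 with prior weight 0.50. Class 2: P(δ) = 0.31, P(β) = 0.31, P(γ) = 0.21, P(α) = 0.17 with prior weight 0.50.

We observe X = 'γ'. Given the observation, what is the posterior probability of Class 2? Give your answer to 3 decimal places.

0.477

P(component k | x) = π_k·f_k(x) / marginal(x), where marginal(x) = Σ_j π_j·f_j(x).
Evaluate each component's likelihood at the observed value:
  L_1 = 0.23
  L_2 = 0.21
Unnormalised posteriors:
  π_1·L_1 = 0.50 × 0.23 = 0.115
  π_2·L_2 = 0.50 × 0.21 = 0.105
Normaliser: 0.115 + 0.105 = 0.22
P(Class 2 | data) ≈ 0.477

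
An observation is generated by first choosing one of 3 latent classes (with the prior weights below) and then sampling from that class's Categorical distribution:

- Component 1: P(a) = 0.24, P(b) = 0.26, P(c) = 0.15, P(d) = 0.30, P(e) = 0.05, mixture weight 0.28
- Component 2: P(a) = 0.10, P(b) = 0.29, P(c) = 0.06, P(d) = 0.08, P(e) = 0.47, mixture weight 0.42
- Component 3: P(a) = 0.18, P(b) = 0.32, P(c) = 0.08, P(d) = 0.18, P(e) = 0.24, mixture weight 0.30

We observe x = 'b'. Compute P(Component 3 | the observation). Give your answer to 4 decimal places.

The responsibility of component k is π_k f_k(x) divided by Σ_j π_j f_j(x).
Evaluate each component's likelihood at the observed value:
  L_1 = P(b | comp) = 0.26
  L_2 = P(b | comp) = 0.29
  L_3 = P(b | comp) = 0.32
Prior × likelihood for each component:
  π_1·L_1 = 0.28 × 0.26 = 0.0728
  π_2·L_2 = 0.42 × 0.29 = 0.1218
  π_3·L_3 = 0.30 × 0.32 = 0.096
Evidence: 0.0728 + 0.1218 + 0.096 = 0.2906
P(Component 3 | x) = 0.096 / 0.2906 ≈ 0.3304

0.3304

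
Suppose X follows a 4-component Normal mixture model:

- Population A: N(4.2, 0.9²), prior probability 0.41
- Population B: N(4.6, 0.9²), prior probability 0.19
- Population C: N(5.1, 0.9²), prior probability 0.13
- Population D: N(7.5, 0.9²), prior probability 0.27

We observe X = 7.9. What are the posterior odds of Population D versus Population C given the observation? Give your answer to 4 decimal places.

237.8472

Since P(k|x) ∝ P(Z=k) f_k(x), the posterior odds are P(Z=i) f_i(x) / (P(Z=j) f_j(x)).
Evaluate each component's likelihood at the observed value:
  p_A = (1/(0.9·√(2π)))·exp(−(7.9−4.2)²/(2·0.9²)) = 0.443269·exp(-8.45062) = 9.4757e-05
  p_B = (1/(0.9·√(2π)))·exp(−(7.9−4.6)²/(2·0.9²)) = 0.443269·exp(-6.72222) = 0.000533634
  p_C = (1/(0.9·√(2π)))·exp(−(7.9−5.1)²/(2·0.9²)) = 0.443269·exp(-4.83951) = 0.00350668
  p_D = (1/(0.9·√(2π)))·exp(−(7.9−7.5)²/(2·0.9²)) = 0.443269·exp(-0.09877) = 0.401582
Posterior odds = (P(Z=D)·p_D) / (P(Z=C)·p_C) = (0.27·0.401582) / (0.13·0.00350668) = 0.108427 / 0.000455869 ≈ 237.8472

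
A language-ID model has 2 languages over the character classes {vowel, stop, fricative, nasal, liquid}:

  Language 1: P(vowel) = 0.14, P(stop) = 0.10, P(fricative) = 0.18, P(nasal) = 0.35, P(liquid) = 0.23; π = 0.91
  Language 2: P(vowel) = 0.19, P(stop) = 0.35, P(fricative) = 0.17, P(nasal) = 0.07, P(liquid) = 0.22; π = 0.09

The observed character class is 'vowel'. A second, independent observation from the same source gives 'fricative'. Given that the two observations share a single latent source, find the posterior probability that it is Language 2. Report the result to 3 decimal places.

Posterior ∝ prior × likelihood, so P(k | x) ∝ w_k f_k(x); normalise over all components.
Since both observations come from the same component, the likelihood for component k is f_k(x₁)·f_k(x₂).
  f_1 = [P(vowel | comp) = 0.14] × [0.18] = 0.0252
  f_2 = [P(vowel | comp) = 0.19] × [0.17] = 0.0323
Multiply by the mixture weights:
  w_1·f_1 = 0.91 × 0.0252 = 0.022932
  w_2·f_2 = 0.09 × 0.0323 = 0.002907
Sum: 0.022932 + 0.002907 = 0.025839
P(Language 2 | x₁, x₂) ≈ 0.113

0.113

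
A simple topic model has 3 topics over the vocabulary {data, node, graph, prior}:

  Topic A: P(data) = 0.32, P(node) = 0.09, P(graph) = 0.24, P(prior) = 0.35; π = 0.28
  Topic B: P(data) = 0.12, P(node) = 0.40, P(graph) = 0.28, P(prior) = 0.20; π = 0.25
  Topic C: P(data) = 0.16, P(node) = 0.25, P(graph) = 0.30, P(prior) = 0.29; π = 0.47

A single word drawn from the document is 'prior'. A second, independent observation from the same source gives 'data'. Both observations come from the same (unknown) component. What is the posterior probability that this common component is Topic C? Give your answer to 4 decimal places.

P(component k | x) = w_k·f_k(x) / marginal(x), where marginal(x) = Σ_j w_j·f_j(x).
Since both observations come from the same component, the likelihood for component k is f_k(x₁)·f_k(x₂).
  L_A = [0.35] × [0.32] = 0.112
  L_B = [0.2] × [0.12] = 0.024
  L_C = [0.29] × [0.16] = 0.0464
Multiply by the mixture weights:
  w_A·L_A = 0.28 × 0.112 = 0.03136
  w_B·L_B = 0.25 × 0.024 = 0.006
  w_C·L_C = 0.47 × 0.0464 = 0.021808
Denominator: 0.03136 + 0.006 + 0.021808 = 0.059168
P(Topic C | x₁, x₂) ≈ 0.3686

0.3686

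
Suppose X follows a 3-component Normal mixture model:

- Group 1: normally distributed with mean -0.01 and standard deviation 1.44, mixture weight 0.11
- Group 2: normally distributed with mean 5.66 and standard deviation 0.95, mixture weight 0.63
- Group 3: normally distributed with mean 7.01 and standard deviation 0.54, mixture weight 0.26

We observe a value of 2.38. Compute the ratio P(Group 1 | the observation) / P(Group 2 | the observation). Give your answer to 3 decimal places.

11.266

Only the two components matter; the odds are (w_i f_i(x)) / (w_j f_j(x)).
Normal densities:
  f_1 = (1/(1.44·√(2π)))·exp(−(2.38−-0.01)²/(2·1.44²)) = 0.277043·exp(-1.37734) = 0.0698839
  f_2 = (1/(0.95·√(2π)))·exp(−(2.38−5.66)²/(2·0.95²)) = 0.419939·exp(-5.96033) = 0.00108305
  f_3 = (1/(0.54·√(2π)))·exp(−(2.38−7.01)²/(2·0.54²)) = 0.738782·exp(-36.75737) = 8.03511e-17
Odds = (0.11/0.63) × (0.0698839/0.00108305) = 0.174603 × 64.5253 ≈ 11.266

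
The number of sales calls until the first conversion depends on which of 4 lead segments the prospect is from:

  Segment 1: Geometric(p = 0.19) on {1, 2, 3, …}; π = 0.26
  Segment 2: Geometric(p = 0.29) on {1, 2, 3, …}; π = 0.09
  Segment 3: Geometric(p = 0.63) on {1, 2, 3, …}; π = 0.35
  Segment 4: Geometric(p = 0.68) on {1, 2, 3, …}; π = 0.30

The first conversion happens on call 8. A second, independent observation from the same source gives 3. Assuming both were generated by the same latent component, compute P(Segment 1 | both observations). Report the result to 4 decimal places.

0.7920

Apply Bayes' rule: the posterior for each component is proportional to its prior times its likelihood at x.
Since both observations come from the same component, the likelihood for component k is f_k(x₁)·f_k(x₂).
  p_1 = [0.19·(1−0.19)^7 = 0.19·0.228768 = 0.0434659] × [0.124659] = 0.00541842
  p_2 = [0.29·(1−0.29)^7 = 0.29·0.0909512 = 0.0263758] × [0.146189] = 0.00385586
  p_3 = [0.63·(1−0.63)^7 = 0.63·0.000949319 = 0.000598071] × [0.086247] = 5.15818e-05
  p_4 = [0.68·(1−0.68)^7 = 0.68·0.000343597 = 0.000233646] × [0.069632] = 1.62693e-05
Weight by the priors:
  π_1·p_1 = 0.26 × 0.00541842 = 0.00140879
  π_2·p_2 = 0.09 × 0.00385586 = 0.000347027
  π_3·p_3 = 0.35 × 5.15818e-05 = 1.80536e-05
  π_4·p_4 = 0.30 × 1.62693e-05 = 4.88078e-06
Sum: 0.00140879 + 0.000347027 + 1.80536e-05 + 4.88078e-06 = 0.00177875
So the posterior for Segment 1 is 0.00140879 / 0.00177875 ≈ 0.7920.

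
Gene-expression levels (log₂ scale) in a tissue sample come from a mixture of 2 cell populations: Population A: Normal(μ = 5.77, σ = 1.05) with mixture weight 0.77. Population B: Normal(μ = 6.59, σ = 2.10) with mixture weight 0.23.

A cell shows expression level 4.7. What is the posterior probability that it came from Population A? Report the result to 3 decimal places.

The responsibility of component k is π_k f_k(x) divided by Σ_j π_j f_j(x).
Evaluate each component's likelihood at the observed value:
  f_A = (1/(1.05·√(2π)))·exp(−(4.7−5.77)²/(2·1.05²)) = 0.379945·exp(-0.51923) = 0.226059
  f_B = (1/(2.10·√(2π)))·exp(−(4.7−6.59)²/(2·2.10²)) = 0.189973·exp(-0.40500) = 0.126707
Unnormalised posteriors:
  π_A·f_A = 0.77 × 0.226059 = 0.174066
  π_B·f_B = 0.23 × 0.126707 = 0.0291427
Marginal: 0.174066 + 0.0291427 = 0.203208
P(Population A | data) ≈ 0.857

0.857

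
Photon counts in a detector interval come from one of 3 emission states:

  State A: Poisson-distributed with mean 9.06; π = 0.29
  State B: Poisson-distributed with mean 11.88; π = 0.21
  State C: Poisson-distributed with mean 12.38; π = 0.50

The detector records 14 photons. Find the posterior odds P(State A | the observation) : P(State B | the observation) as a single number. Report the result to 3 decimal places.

Posterior odds = (w_i f_i(x)) / (w_j f_j(x)); the normalising sum cancels.
Component likelihoods at x = 14 photons:
  f_A = e^(−9.06)·9.06^14/14! = 0.0334717
  f_B = e^(−11.88)·11.88^14/14! = 0.0886346
  f_C = e^(−12.38)·12.38^14/14! = 0.0957448
Odds = (0.29/0.21) × (0.0334717/0.0886346) = 1.38095 × 0.377637 ≈ 0.521

0.521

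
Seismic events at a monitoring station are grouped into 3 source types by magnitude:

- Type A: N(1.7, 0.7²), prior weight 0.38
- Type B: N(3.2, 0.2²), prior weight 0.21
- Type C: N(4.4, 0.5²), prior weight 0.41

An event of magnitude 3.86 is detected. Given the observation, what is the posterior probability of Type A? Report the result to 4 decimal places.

The responsibility of component k is π_k f_k(x) divided by Σ_j π_j f_j(x).
Evaluate each component's likelihood at the observed value:
  L_A = 0.00487771
  L_B = 0.00861284
  L_C = 0.445307
Prior × likelihood for each component:
  π_A·L_A = 0.38 × 0.00487771 = 0.00185353
  π_B·L_B = 0.21 × 0.00861284 = 0.0018087
  π_C·L_C = 0.41 × 0.445307 = 0.182576
Marginal: 0.00185353 + 0.0018087 + 0.182576 = 0.186238
P(Type A | the observation) ≈ 0.0100

0.0100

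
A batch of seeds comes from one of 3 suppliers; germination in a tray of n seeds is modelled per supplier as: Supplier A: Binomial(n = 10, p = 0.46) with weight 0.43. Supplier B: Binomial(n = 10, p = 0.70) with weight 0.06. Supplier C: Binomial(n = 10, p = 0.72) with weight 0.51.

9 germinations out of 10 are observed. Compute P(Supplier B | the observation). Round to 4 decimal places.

0.0868

P(component k | x) = P(Z=k)·f_k(x) / marginal(x), where marginal(x) = Σ_j P(Z=j)·f_j(x).
Evaluate each component's likelihood at the observed value:
  f_A = 0.00497983
  f_B = 0.121061
  f_C = 0.145596
Unnormalised posteriors:
  P(Z=A)·f_A = 0.43 × 0.00497983 = 0.00214133
  P(Z=B)·f_B = 0.06 × 0.121061 = 0.00726365
  P(Z=C)·f_C = 0.51 × 0.145596 = 0.0742541
Denominator: 0.00214133 + 0.00726365 + 0.0742541 = 0.0836591
So the posterior for Supplier B is 0.00726365 / 0.0836591 ≈ 0.0868.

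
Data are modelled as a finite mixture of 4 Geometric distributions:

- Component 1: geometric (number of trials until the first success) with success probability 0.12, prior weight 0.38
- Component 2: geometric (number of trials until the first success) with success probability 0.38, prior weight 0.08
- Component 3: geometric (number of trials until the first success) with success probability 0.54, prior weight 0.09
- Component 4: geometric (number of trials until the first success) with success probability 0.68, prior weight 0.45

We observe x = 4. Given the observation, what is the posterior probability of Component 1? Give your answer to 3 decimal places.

0.585

Posterior ∝ prior × likelihood, so P(k | x) ∝ w_k f_k(x); normalise over all components.
Component likelihoods at x = 4:
  f_1 = 0.12·(1−0.12)^3 = 0.12·0.681472 = 0.0817766
  f_2 = 0.38·(1−0.38)^3 = 0.38·0.238328 = 0.0905646
  f_3 = 0.54·(1−0.54)^3 = 0.54·0.097336 = 0.0525614
  f_4 = 0.68·(1−0.68)^3 = 0.68·0.032768 = 0.0222822
Weight by the priors:
  w_1·f_1 = 0.38 × 0.0817766 = 0.0310751
  w_2·f_2 = 0.08 × 0.0905646 = 0.00724517
  w_3·f_3 = 0.09 × 0.0525614 = 0.00473053
  w_4·f_4 = 0.45 × 0.0222822 = 0.010027
Marginal: 0.0310751 + 0.00724517 + 0.00473053 + 0.010027 = 0.0530778
So the posterior for Component 1 is 0.0310751 / 0.0530778 ≈ 0.585.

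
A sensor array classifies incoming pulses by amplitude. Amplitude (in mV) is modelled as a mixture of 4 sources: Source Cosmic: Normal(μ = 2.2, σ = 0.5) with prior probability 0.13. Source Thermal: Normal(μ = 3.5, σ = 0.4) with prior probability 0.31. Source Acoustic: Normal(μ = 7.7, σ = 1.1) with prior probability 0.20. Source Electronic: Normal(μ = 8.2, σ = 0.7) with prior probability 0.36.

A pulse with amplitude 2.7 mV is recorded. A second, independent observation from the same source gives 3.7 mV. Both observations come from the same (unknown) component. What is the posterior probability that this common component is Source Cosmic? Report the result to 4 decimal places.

0.0149

By Bayes' theorem, P(k | x) = π_k f_k(x) / Σ_j π_j f_j(x).
Since both observations come from the same component, the likelihood for component k is f_k(x₁)·f_k(x₂).
  f_Cosmic = [0.483941] × [0.0088637] = 0.00428951
  f_Thermal = [0.134977] × [0.880163] = 0.118802
  f_Acoustic = [1.18305e-05] × [0.000487696] = 5.7697e-09
  f_Electronic = [2.24024e-14] × [6.0516e-10] = 1.3557e-23
Unnormalised posteriors:
  π_Cosmic·f_Cosmic = 0.13 × 0.00428951 = 0.000557636
  π_Thermal·f_Thermal = 0.31 × 0.118802 = 0.0368287
  π_Acoustic·f_Acoustic = 0.20 × 5.7697e-09 = 1.15394e-09
  π_Electronic·f_Electronic = 0.36 × 1.3557e-23 = 4.88052e-24
Marginal: 0.000557636 + 0.0368287 + 1.15394e-09 + 4.88052e-24 = 0.0373863
P(Source Cosmic | x) ≈ 0.0149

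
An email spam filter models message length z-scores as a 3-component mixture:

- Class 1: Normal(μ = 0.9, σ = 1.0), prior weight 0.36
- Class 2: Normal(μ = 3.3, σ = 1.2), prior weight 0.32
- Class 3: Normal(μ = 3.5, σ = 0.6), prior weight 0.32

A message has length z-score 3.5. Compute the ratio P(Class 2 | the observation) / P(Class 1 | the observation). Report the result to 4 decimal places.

Since P(k|x) ∝ π_k f_k(x), the posterior odds are π_i f_i(x) / (π_j f_j(x)).
Evaluate each component's likelihood at the observed value:
  f_1 = (1/(1.0·√(2π)))·exp(−(3.5−0.9)²/(2·1.0²)) = 0.398942·exp(-3.38000) = 0.013583
  f_2 = (1/(1.2·√(2π)))·exp(−(3.5−3.3)²/(2·1.2²)) = 0.332452·exp(-0.01389) = 0.327866
  f_3 = (1/(0.6·√(2π)))·exp(−(3.5−3.5)²/(2·0.6²)) = 0.664904·exp(-0.00000) = 0.664904
0.104917 / 0.00488987 ≈ 21.4560

21.4560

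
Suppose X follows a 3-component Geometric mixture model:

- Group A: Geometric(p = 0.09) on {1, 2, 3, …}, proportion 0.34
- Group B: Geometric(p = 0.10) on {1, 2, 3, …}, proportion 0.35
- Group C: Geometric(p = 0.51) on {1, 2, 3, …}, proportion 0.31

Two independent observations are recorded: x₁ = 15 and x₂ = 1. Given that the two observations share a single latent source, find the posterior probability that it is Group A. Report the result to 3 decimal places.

P(component k | x) = π_k·f_k(x) / marginal(x), where marginal(x) = Σ_j π_j·f_j(x).
Since both observations come from the same component, the likelihood for component k is f_k(x₁)·f_k(x₂).
  f_A = [0.0240338] × [0.09] = 0.00216304
  f_B = [0.0228768] × [0.1] = 0.00228768
  f_C = [2.34593e-05] × [0.51] = 1.19642e-05
Unnormalised posteriors:
  π_A·f_A = 0.34 × 0.00216304 = 0.000735434
  π_B·f_B = 0.35 × 0.00228768 = 0.000800688
  π_C·f_C = 0.31 × 1.19642e-05 = 3.70892e-06
Normaliser: 0.000735434 + 0.000800688 + 3.70892e-06 = 0.00153983
P(Group A | x₁,x₂) = 0.000735434 / 0.00153983 ≈ 0.478

0.478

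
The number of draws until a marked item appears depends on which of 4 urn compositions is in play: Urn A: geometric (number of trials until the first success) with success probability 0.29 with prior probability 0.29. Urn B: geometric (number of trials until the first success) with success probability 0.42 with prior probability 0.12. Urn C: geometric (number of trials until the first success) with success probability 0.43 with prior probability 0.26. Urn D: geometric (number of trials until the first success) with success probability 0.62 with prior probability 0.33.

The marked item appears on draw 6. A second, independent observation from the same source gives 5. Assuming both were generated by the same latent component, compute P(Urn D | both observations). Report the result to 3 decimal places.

P(component k | x) = P(Z=k)·f_k(x) / marginal(x), where marginal(x) = Σ_j P(Z=j)·f_j(x).
Since both observations come from the same component, the likelihood for component k is f_k(x₁)·f_k(x₂).
  p_A = [0.29·(1−0.29)^5 = 0.29·0.180423 = 0.0523227] × [0.0736939] = 0.00385586
  p_B = [0.42·(1−0.42)^5 = 0.42·0.0656357 = 0.027567] × [0.0475293] = 0.00131024
  p_C = [0.43·(1−0.43)^5 = 0.43·0.0601692 = 0.0258728] × [0.0453908] = 0.00117439
  p_D = [0.62·(1−0.62)^5 = 0.62·0.00792352 = 0.00491258] × [0.0129278] = 6.35091e-05
Prior × likelihood for each component:
  P(Z=A)·p_A = 0.29 × 0.00385586 = 0.0011182
  P(Z=B)·p_B = 0.12 × 0.00131024 = 0.000157229
  P(Z=C)·p_C = 0.26 × 0.00117439 = 0.00030534
  P(Z=D)·p_D = 0.33 × 6.35091e-05 = 2.0958e-05
Sum: 0.0011182 + 0.000157229 + 0.00030534 + 2.0958e-05 = 0.00160173
Responsibility of Urn D: 2.0958e-05 / 0.00160173 ≈ 0.013

0.013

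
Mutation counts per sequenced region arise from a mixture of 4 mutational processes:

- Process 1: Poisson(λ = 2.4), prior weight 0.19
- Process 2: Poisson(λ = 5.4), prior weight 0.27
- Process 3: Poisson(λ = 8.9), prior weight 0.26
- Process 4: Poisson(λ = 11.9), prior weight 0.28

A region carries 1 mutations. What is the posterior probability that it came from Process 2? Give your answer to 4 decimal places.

0.1364

P(component k | x) = P(Z=k)·f_k(x) / marginal(x), where marginal(x) = Σ_j P(Z=j)·f_j(x).
Poisson probabilities:
  p_1 = e^(−2.4)·2.4^1/1! = 0.217723
  p_2 = e^(−5.4)·5.4^1/1! = 0.0243895
  p_3 = e^(−8.9)·8.9^1/1! = 0.00121386
  p_4 = e^(−11.9)·11.9^1/1! = 8.08058e-05
Multiply by the mixture weights:
  P(Z=1)·p_1 = 0.19 × 0.217723 = 0.0413674
  P(Z=2)·p_2 = 0.27 × 0.0243895 = 0.00658518
  P(Z=3)·p_3 = 0.26 × 0.00121386 = 0.000315604
  P(Z=4)·p_4 = 0.28 × 8.08058e-05 = 2.26256e-05
Sum: 0.0413674 + 0.00658518 + 0.000315604 + 2.26256e-05 = 0.0482908
So the posterior for Process 2 is 0.00658518 / 0.0482908 ≈ 0.1364.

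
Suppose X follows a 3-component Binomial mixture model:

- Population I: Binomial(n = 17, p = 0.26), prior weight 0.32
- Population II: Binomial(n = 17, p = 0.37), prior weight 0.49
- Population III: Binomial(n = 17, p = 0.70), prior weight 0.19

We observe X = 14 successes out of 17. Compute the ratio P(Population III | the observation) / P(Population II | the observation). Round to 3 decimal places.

315.100

The posterior odds equal the prior odds times the likelihood ratio: (P(Z=i)/P(Z=j))·(f_i(x)/f_j(x)).
Binomial probabilities:
  L_I = C(17,14)·0.26^14·0.74^3 = 680·6.451e-09·0.405224 = 1.77759e-06
  L_II = C(17,14)·0.37^14·0.63^3 = 680·9.01206e-07·0.250047 = 0.000153234
  L_III = C(17,14)·0.70^14·0.30^3 = 680·0.00678223·0.027 = 0.124522
Posterior odds = (P(Z=III)·L_III) / (P(Z=II)·L_II) = (0.19·0.124522) / (0.49·0.000153234) = 0.0236591 / 7.50846e-05 ≈ 315.100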